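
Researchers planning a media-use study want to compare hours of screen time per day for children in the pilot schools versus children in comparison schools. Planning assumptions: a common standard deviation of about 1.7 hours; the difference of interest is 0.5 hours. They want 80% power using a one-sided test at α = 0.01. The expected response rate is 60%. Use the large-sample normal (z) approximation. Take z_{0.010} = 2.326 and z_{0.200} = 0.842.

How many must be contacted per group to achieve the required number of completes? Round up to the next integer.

n = (z_α + z_β)² · (σ₁² + σ₂²) / δ²
  = (2.326 + 0.842)² · (2·1.7² = 5.78) / 0.5²
  = 10.0362 · 5.78 / 0.25
  = 232.04
Adjust for 60% response: 232.04 / 0.60 = 386.73.
Round up → n = 387 per group.

n = 387 per group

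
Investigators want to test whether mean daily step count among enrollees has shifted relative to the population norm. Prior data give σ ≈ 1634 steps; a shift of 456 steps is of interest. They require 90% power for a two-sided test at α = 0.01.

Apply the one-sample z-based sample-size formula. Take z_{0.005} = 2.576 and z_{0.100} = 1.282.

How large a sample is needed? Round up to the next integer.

n = (z_{α/2} + z_β)² · σ² / δ²
  = (2.576 + 1.282)² · 1634² / 456²
  = 14.8842 · 2669956 / 207936
  = 191.12
Round up → n = 192.

n = 192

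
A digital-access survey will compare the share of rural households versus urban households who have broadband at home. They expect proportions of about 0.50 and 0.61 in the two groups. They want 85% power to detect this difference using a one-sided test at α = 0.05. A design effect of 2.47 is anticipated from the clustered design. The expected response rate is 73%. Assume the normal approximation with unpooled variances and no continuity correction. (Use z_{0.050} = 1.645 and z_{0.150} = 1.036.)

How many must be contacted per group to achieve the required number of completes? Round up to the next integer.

n = 981 per group

n = (z_α + z_β)² · [p₁(1−p₁) + p₂(1−p₂)] / (p₁ − p₂)²
  = (1.645 + 1.036)² · (0.50·0.50 + 0.61·0.39) / (-0.11)²
  = (2.681)² · (0.2500 + 0.2379) / 0.0121
  = 7.1878 · 0.4879 / 0.0121
  = 289.83
Design effect: 2.47 × 289.83 = 715.87.
Adjust for 73% response: 715.87 / 0.73 = 980.65.
Round up → n = 981 per group.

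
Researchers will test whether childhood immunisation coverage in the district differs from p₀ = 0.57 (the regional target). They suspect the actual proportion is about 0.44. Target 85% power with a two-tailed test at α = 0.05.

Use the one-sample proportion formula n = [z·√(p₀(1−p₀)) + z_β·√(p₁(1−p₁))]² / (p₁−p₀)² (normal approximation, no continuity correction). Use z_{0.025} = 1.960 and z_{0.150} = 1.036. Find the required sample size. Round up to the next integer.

n = 131

n = [z_{α/2}·√(p₀q₀) + z_β·√(p₁q₁)]² / (p₁ − p₀)²
  = [1.960·√(0.57·0.43) + 1.036·√(0.44·0.56)]² / (-0.13)²
  = [1.960·0.4951 + 1.036·0.4964]² / 0.0169
  = [1.4846]² / 0.0169
  = 130.42
Round up → n = 131.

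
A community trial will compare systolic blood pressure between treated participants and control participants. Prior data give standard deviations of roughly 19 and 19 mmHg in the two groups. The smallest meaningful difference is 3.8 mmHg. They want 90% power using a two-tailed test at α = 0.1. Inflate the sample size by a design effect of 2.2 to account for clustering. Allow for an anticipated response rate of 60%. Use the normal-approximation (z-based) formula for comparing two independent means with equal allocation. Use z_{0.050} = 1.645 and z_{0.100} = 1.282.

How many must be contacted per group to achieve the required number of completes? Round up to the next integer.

n = 1571 per group

n = (z_{α/2} + z_β)² · (σ₁² + σ₂²) / δ²
  = (1.645 + 1.282)² · (19² + 19² = 722) / 3.8²
  = 8.5673 · 722 / 14.44
  = 428.37
Design effect: 2.2 × 428.37 = 942.41.
Adjust for 60% response: 942.41 / 0.60 = 1570.68.
Round up → n = 1571 per group.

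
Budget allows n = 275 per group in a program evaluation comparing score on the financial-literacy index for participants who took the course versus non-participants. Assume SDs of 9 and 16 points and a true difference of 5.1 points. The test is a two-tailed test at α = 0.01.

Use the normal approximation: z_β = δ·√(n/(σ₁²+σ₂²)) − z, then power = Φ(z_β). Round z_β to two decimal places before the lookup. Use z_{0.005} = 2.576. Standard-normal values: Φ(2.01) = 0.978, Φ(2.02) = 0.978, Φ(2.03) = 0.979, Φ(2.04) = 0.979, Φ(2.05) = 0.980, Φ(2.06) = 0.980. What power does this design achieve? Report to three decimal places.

Power ≈ 0.979

z_β = δ·√(n/(σ₁²+σ₂²)) − z_{α/2}
    = 5.1 · √(275/337) − 2.576
    = 5.1 · 0.90334 − 2.576
    = 4.6070 − 2.576 = 2.0310 → 2.03
Power = Φ(2.03) = 0.979.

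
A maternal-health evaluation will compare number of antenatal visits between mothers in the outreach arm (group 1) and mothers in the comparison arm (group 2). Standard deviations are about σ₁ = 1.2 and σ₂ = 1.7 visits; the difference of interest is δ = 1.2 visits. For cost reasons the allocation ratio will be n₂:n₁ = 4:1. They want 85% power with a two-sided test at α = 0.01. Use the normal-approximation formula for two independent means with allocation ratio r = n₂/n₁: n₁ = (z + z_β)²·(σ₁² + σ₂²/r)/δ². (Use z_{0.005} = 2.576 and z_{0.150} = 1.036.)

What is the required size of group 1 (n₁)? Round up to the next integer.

n₁ = (z_{α/2} + z_β)² · (σ₁² + σ₂²/r) / δ²
   = (2.576 + 1.036)² · (1.2² + 1.7²/4) / 1.2²
   = 13.0465 · (1.44 + 0.7225) / 1.44
   = 13.0465 · 2.1625 / 1.44
   = 19.59
Round up → n₁ = 20; n₂ = r·n₁ = 4 × 20 = 80.

n₁ = 20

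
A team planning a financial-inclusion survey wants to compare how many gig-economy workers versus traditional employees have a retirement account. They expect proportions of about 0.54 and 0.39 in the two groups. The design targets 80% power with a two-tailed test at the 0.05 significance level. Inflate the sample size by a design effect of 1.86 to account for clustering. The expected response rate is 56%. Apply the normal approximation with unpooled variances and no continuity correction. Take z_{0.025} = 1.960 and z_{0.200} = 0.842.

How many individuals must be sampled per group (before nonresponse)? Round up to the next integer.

n = (z_{α/2} + z_β)² · [p₁(1−p₁) + p₂(1−p₂)] / (p₁ − p₂)²
  = (1.960 + 0.842)² · (0.54·0.46 + 0.39·0.61) / (0.15)²
  = (2.802)² · (0.2484 + 0.2379) / 0.0225
  = 7.8512 · 0.4863 / 0.0225
  = 169.69
Design effect: 1.86 × 169.69 = 315.62.
Adjust for 56% response: 315.62 / 0.56 = 563.62.
Round up → n = 564 per group.

n = 564 per group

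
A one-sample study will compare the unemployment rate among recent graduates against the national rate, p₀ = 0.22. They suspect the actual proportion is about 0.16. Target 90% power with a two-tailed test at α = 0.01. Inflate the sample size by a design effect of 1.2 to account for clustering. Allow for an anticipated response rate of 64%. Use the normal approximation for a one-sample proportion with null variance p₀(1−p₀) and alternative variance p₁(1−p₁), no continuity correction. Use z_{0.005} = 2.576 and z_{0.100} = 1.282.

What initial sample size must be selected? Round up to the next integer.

n = 1231

n = [z_{α/2}·√(p₀q₀) + z_β·√(p₁q₁)]² / (p₁ − p₀)²
  = [2.576·√(0.22·0.78) + 1.282·√(0.16·0.84)]² / (-0.06)²
  = [2.576·0.4142 + 1.282·0.3666]² / 0.0036
  = [1.5371]² / 0.0036
  = 656.29
Design effect: 1.2 × 656.29 = 787.55.
Adjust for 64% response: 787.55 / 0.64 = 1230.54.
Round up → n = 1231.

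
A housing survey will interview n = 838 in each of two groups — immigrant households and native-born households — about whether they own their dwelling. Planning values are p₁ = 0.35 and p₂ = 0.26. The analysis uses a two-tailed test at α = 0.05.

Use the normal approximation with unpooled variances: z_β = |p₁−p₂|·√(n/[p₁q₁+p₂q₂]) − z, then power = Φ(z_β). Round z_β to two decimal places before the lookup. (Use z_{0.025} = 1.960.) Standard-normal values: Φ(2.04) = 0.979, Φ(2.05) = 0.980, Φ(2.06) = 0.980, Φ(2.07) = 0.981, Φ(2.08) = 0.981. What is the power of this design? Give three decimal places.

z_β = |p₁−p₂|·√(n/[p₁q₁+p₂q₂]) − z_{α/2}
    = 0.09 · √(838/0.4199) − 1.960
    = 0.09 · 44.6734 − 1.960
    = 4.0206 − 1.960 = 2.0606 → 2.06
Power = Φ(2.06) = 0.980.

Power ≈ 0.980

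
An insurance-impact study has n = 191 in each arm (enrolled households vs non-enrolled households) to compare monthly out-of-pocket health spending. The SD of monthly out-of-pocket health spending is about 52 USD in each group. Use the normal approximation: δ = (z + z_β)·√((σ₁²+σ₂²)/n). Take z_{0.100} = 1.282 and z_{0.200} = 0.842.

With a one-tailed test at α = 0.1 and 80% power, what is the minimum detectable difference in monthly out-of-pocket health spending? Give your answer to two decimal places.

Minimum detectable difference ≈ 11.30 USD

δ = (z_α + z_β) · √((σ₁²+σ₂²)/n)
  = (1.282 + 0.842) · √(5408/191)
  = 2.124 · √28.3141
  = 2.124 · 5.3211
  = 11.3020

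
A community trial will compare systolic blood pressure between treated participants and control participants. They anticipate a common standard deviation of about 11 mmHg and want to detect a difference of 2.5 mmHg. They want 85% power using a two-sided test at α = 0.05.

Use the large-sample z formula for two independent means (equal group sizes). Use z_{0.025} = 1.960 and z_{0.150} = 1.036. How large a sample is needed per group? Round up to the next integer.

n = (z_{α/2} + z_β)² · (σ₁² + σ₂²) / δ²
  = (1.960 + 1.036)² · (2·11² = 242) / 2.5²
  = 8.9760 · 242 / 6.25
  = 347.55
Round up → n = 348 per group.

n = 348 per group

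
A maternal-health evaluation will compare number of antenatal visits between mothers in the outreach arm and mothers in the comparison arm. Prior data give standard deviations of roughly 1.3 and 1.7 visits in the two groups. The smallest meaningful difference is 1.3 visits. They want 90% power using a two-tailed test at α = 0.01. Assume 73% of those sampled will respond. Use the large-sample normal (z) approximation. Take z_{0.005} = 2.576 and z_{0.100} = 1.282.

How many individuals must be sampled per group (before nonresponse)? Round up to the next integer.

n = 56 per group

n = (z_{α/2} + z_β)² · (σ₁² + σ₂²) / δ²
  = (2.576 + 1.282)² · (1.3² + 1.7² = 4.58) / 1.3²
  = 14.8842 · 4.58 / 1.69
  = 40.34
Adjust for 73% response: 40.34 / 0.73 = 55.26.
Round up → n = 56 per group.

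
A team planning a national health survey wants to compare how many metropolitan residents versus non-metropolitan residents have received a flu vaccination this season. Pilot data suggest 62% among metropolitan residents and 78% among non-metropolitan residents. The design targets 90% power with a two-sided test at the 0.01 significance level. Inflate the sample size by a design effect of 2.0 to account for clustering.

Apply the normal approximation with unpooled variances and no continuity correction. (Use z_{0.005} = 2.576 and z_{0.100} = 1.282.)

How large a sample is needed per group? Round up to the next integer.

n = (z_{α/2} + z_β)² · [p₁(1−p₁) + p₂(1−p₂)] / (p₁ − p₂)²
  = (2.576 + 1.282)² · (0.62·0.38 + 0.78·0.22) / (-0.16)²
  = (3.858)² · (0.2356 + 0.1716) / 0.0256
  = 14.8842 · 0.4072 / 0.0256
  = 236.75
Design effect: 2.0 × 236.75 = 473.50.
Round up → n = 474 per group.

n = 474 per group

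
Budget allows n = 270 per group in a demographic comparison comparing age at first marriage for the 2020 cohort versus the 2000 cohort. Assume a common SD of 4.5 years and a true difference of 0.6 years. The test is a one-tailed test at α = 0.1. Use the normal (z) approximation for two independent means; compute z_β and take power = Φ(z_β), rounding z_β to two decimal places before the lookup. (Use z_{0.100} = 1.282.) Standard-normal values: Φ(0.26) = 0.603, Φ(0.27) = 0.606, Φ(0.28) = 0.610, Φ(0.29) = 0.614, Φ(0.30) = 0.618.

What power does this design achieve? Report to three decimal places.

z_β = δ·√(n/(σ₁²+σ₂²)) − z_α
    = 0.6 · √(270/40.5) − 1.282
    = 0.6 · 2.58199 − 1.282
    = 1.5492 − 1.282 = 0.2672 → 0.27
Power = Φ(0.27) = 0.606.

Power ≈ 0.606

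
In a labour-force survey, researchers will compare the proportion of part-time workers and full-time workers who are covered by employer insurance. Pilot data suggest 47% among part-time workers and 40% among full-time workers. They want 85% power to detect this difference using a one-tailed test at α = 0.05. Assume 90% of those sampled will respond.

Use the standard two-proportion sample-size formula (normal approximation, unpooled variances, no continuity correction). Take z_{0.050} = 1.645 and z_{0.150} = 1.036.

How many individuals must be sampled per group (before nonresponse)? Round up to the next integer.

n = 798 per group

n = (z_α + z_β)² · [p₁(1−p₁) + p₂(1−p₂)] / (p₁ − p₂)²
  = (1.645 + 1.036)² · (0.47·0.53 + 0.40·0.60) / (0.07)²
  = (2.681)² · (0.2491 + 0.2400) / 0.0049
  = 7.1878 · 0.4891 / 0.0049
  = 717.46
Adjust for 90% response: 717.46 / 0.90 = 797.17.
Round up → n = 798 per group.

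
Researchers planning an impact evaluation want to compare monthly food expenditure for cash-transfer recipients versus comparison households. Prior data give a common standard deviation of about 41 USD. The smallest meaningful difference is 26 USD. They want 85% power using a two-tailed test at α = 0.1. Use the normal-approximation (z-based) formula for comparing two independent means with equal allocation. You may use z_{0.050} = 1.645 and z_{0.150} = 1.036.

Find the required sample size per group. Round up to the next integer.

n = (z_{α/2} + z_β)² · (σ₁² + σ₂²) / δ²
  = (1.645 + 1.036)² · (2·41² = 3362) / 26²
  = 7.1878 · 3362 / 676
  = 35.75
Round up → n = 36 per group.

n = 36 per group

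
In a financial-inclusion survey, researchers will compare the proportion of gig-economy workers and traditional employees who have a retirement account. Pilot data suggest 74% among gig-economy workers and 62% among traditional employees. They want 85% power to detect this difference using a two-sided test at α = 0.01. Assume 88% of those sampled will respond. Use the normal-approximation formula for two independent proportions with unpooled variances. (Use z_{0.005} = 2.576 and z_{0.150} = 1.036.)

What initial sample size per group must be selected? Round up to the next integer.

n = (z_{α/2} + z_β)² · [p₁(1−p₁) + p₂(1−p₂)] / (p₁ − p₂)²
  = (2.576 + 1.036)² · (0.74·0.26 + 0.62·0.38) / (0.12)²
  = (3.612)² · (0.1924 + 0.2356) / 0.0144
  = 13.0465 · 0.4280 / 0.0144
  = 387.77
Adjust for 88% response: 387.77 / 0.88 = 440.65.
Round up → n = 441 per group.

n = 441 per group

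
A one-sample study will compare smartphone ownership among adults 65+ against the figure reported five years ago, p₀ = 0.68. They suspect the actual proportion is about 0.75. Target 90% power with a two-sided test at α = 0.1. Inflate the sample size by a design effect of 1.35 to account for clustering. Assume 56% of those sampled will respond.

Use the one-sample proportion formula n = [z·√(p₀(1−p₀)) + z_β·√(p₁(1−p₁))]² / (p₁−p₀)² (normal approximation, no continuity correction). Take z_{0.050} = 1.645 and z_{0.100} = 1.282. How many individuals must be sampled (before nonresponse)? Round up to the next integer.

n = 861

n = [z_{α/2}·√(p₀q₀) + z_β·√(p₁q₁)]² / (p₁ − p₀)²
  = [1.645·√(0.68·0.32) + 1.282·√(0.75·0.25)]² / (0.07)²
  = [1.645·0.4665 + 1.282·0.4330]² / 0.0049
  = [1.3225]² / 0.0049
  = 356.93
Design effect: 1.35 × 356.93 = 481.85.
Adjust for 56% response: 481.85 / 0.56 = 860.45.
Round up → n = 861.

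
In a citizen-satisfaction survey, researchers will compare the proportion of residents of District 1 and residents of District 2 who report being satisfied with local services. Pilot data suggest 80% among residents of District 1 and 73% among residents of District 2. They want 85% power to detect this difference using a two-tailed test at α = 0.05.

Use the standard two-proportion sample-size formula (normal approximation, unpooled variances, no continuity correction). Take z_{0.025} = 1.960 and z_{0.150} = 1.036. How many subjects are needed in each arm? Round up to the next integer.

n = (z_{α/2} + z_β)² · [p₁(1−p₁) + p₂(1−p₂)] / (p₁ − p₂)²
  = (1.960 + 1.036)² · (0.80·0.20 + 0.73·0.27) / (0.07)²
  = (2.996)² · (0.1600 + 0.1971) / 0.0049
  = 8.9760 · 0.3571 / 0.0049
  = 654.15
Round up → n = 655 per group.

n = 655 per group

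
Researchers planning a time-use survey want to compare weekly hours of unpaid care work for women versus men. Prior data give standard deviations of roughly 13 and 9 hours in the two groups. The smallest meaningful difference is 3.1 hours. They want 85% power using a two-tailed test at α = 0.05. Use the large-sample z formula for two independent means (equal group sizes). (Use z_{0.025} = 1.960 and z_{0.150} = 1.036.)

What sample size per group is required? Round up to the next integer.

n = 234 per group

n = (z_{α/2} + z_β)² · (σ₁² + σ₂²) / δ²
  = (1.960 + 1.036)² · (13² + 9² = 250) / 3.1²
  = 8.9760 · 250 / 9.61
  = 233.51
Round up → n = 234 per group.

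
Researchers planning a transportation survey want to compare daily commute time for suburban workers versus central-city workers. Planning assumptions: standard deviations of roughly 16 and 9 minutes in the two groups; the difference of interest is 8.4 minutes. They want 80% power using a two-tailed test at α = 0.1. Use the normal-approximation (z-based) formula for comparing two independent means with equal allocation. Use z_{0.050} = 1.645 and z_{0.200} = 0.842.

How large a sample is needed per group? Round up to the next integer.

n = 30 per group

n = (z_{α/2} + z_β)² · (σ₁² + σ₂²) / δ²
  = (1.645 + 0.842)² · (16² + 9² = 337) / 8.4²
  = 6.1852 · 337 / 70.56
  = 29.54
Round up → n = 30 per group.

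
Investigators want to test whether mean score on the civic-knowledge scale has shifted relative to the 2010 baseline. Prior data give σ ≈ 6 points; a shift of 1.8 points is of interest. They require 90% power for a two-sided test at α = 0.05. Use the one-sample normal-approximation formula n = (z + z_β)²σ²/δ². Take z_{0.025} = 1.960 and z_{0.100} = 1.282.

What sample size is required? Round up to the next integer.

n = 117

n = (z_{α/2} + z_β)² · σ² / δ²
  = (1.960 + 1.282)² · 6² / 1.8²
  = 10.5106 · 36 / 3.24
  = 116.78
Round up → n = 117.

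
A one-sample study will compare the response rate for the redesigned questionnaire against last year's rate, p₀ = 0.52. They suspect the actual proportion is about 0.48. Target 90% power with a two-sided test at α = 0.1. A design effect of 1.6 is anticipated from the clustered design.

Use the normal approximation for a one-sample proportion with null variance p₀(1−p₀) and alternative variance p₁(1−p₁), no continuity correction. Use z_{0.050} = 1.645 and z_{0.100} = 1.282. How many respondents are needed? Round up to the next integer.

n = 2139

n = [z_{α/2}·√(p₀q₀) + z_β·√(p₁q₁)]² / (p₁ − p₀)²
  = [1.645·√(0.52·0.48) + 1.282·√(0.48·0.52)]² / (-0.04)²
  = [1.645·0.4996 + 1.282·0.4996]² / 0.0016
  = [1.4623]² / 0.0016
  = 1336.50
Design effect: 1.6 × 1336.50 = 2138.41.
Round up → n = 2139.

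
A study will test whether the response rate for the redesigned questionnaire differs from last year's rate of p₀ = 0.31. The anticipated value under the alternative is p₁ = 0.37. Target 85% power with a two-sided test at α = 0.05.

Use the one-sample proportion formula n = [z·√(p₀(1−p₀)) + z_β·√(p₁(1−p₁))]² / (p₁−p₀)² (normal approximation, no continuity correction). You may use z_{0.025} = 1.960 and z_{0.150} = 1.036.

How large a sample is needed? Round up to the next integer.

n = 550

n = [z_{α/2}·√(p₀q₀) + z_β·√(p₁q₁)]² / (p₁ − p₀)²
  = [1.960·√(0.31·0.69) + 1.036·√(0.37·0.63)]² / (0.06)²
  = [1.960·0.4625 + 1.036·0.4828]² / 0.0036
  = [1.4067]² / 0.0036
  = 549.65
Round up → n = 550.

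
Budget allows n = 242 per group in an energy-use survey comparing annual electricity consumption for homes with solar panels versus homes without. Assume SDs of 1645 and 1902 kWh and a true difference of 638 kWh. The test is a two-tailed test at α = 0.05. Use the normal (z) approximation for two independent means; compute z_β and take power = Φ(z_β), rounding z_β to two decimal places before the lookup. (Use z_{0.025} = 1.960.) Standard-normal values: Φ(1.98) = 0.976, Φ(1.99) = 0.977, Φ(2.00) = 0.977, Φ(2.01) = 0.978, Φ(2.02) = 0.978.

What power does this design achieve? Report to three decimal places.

Power ≈ 0.977

z_β = δ·√(n/(σ₁²+σ₂²)) − z_{α/2}
    = 638 · √(242/6323629) − 1.960
    = 638 · 0.00619 − 1.960
    = 3.9468 − 1.960 = 1.9868 → 1.99
Power = Φ(1.99) = 0.977.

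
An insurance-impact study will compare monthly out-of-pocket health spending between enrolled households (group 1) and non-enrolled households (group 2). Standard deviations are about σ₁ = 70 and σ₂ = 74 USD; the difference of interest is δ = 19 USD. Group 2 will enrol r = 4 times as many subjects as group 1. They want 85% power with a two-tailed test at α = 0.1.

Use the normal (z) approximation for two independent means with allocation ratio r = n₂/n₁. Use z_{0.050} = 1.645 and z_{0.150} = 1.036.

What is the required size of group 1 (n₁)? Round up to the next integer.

n₁ = 125

n₁ = (z_{α/2} + z_β)² · (σ₁² + σ₂²/r) / δ²
   = (1.645 + 1.036)² · (70² + 74²/4) / 19²
   = 7.1878 · (4900 + 1369) / 361
   = 7.1878 · 6269 / 361
   = 124.82
Round up → n₁ = 125; n₂ = r·n₁ = 4 × 125 = 500.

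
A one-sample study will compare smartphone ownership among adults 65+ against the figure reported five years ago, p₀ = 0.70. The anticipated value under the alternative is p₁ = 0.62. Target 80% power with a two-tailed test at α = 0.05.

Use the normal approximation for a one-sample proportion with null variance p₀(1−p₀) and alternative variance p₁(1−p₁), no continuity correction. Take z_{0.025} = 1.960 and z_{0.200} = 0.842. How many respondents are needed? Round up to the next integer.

n = 267

n = [z_{α/2}·√(p₀q₀) + z_β·√(p₁q₁)]² / (p₁ − p₀)²
  = [1.960·√(0.70·0.30) + 0.842·√(0.62·0.38)]² / (-0.08)²
  = [1.960·0.4583 + 0.842·0.4854]² / 0.0064
  = [1.3069]² / 0.0064
  = 266.86
Round up → n = 267.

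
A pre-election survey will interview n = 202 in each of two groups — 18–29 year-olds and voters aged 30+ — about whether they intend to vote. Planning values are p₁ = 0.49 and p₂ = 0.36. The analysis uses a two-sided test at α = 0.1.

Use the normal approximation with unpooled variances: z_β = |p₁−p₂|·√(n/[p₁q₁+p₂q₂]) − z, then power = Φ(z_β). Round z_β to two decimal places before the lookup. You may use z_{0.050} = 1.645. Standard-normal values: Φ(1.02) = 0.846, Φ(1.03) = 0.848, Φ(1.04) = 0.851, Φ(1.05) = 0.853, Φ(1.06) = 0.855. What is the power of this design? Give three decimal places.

Power ≈ 0.846

z_β = |p₁−p₂|·√(n/[p₁q₁+p₂q₂]) − z_{α/2}
    = 0.13 · √(202/0.4803) − 1.645
    = 0.13 · 20.5078 − 1.645
    = 2.6660 − 1.645 = 1.0210 → 1.02
Power = Φ(1.02) = 0.846.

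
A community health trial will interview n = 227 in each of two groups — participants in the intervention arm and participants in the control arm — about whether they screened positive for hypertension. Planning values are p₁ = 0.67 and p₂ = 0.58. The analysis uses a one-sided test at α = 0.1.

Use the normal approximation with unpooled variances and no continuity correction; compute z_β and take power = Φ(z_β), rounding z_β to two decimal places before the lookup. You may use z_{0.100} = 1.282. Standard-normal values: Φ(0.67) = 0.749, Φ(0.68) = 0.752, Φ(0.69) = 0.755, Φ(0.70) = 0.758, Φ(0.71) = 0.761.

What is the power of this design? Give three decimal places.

z_β = |p₁−p₂|·√(n/[p₁q₁+p₂q₂]) − z_α
    = 0.09 · √(227/0.4647) − 1.282
    = 0.09 · 22.1017 − 1.282
    = 1.9892 − 1.282 = 0.7072 → 0.71
Power = Φ(0.71) = 0.761.

Power ≈ 0.761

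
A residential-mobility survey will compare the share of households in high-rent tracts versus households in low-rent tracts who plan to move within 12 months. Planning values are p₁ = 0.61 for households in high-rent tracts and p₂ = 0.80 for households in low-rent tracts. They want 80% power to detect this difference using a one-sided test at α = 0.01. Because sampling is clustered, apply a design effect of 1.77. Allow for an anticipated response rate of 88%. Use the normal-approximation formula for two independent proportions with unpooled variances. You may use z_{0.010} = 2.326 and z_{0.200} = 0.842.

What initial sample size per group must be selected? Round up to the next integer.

n = (z_α + z_β)² · [p₁(1−p₁) + p₂(1−p₂)] / (p₁ − p₂)²
  = (2.326 + 0.842)² · (0.61·0.39 + 0.80·0.20) / (-0.19)²
  = (3.168)² · (0.2379 + 0.1600) / 0.0361
  = 10.0362 · 0.3979 / 0.0361
  = 110.62
Design effect: 1.77 × 110.62 = 195.80.
Adjust for 88% response: 195.80 / 0.88 = 222.50.
Round up → n = 223 per group.

n = 223 per group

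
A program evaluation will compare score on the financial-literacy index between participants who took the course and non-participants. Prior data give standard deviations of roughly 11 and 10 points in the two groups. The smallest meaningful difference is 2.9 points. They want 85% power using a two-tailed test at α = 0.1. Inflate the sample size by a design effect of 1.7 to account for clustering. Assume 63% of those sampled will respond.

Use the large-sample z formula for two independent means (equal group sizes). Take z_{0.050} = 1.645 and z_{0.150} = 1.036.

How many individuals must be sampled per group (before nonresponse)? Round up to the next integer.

n = (z_{α/2} + z_β)² · (σ₁² + σ₂²) / δ²
  = (1.645 + 1.036)² · (11² + 10² = 221) / 2.9²
  = 7.1878 · 221 / 8.41
  = 188.88
Design effect: 1.7 × 188.88 = 321.10.
Adjust for 63% response: 321.10 / 0.63 = 509.68.
Round up → n = 510 per group.

n = 510 per group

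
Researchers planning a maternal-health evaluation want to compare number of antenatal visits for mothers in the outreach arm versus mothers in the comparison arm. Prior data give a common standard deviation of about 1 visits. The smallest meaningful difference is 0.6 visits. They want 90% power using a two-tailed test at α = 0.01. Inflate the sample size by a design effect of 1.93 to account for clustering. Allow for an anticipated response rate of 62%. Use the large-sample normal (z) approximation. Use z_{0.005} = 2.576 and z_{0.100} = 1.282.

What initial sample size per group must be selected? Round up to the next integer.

n = (z_{α/2} + z_β)² · (σ₁² + σ₂²) / δ²
  = (2.576 + 1.282)² · (2·1² = 2) / 0.6²
  = 14.8842 · 2 / 0.36
  = 82.69
Design effect: 1.93 × 82.69 = 159.59.
Adjust for 62% response: 159.59 / 0.62 = 257.41.
Round up → n = 258 per group.

n = 258 per group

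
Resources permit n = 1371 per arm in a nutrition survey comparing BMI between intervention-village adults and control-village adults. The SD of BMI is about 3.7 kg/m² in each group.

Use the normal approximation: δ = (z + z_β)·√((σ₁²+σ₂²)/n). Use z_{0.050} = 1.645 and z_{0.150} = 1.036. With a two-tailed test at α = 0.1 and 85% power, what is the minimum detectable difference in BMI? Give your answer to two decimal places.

δ = (z_{α/2} + z_β) · √((σ₁²+σ₂²)/n)
  = (1.645 + 1.036) · √(27.38/1371)
  = 2.681 · √0.01997
  = 2.681 · 0.1413
  = 0.3789

Minimum detectable difference ≈ 0.38 kg/m²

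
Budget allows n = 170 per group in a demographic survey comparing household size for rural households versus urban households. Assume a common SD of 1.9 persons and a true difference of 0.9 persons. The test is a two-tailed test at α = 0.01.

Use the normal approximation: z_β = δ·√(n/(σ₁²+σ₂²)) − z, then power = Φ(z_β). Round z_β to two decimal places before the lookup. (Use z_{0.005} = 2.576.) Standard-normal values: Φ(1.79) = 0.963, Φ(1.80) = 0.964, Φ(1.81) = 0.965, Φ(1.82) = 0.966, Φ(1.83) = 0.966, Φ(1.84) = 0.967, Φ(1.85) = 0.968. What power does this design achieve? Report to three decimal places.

Power ≈ 0.963

z_β = δ·√(n/(σ₁²+σ₂²)) − z_{α/2}
    = 0.9 · √(170/7.22) − 2.576
    = 0.9 · 4.85239 − 2.576
    = 4.3672 − 2.576 = 1.7912 → 1.79
Power = Φ(1.79) = 0.963.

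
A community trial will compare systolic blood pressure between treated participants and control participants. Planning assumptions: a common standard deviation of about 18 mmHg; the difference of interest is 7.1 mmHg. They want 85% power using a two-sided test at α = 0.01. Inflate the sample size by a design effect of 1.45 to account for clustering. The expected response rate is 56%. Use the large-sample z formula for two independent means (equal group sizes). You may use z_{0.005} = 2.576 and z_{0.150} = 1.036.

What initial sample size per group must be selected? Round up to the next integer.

n = (z_{α/2} + z_β)² · (σ₁² + σ₂²) / δ²
  = (2.576 + 1.036)² · (2·18² = 648) / 7.1²
  = 13.0465 · 648 / 50.41
  = 167.71
Design effect: 1.45 × 167.71 = 243.18.
Adjust for 56% response: 243.18 / 0.56 = 434.24.
Round up → n = 435 per group.

n = 435 per group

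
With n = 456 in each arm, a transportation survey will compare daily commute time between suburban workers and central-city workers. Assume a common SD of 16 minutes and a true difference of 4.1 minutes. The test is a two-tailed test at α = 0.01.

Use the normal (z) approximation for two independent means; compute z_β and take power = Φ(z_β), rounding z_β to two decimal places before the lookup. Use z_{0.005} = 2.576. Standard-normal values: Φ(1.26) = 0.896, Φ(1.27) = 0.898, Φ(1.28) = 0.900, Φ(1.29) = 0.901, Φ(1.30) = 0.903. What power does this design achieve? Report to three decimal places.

z_β = δ·√(n/(σ₁²+σ₂²)) − z_{α/2}
    = 4.1 · √(456/512) − 2.576
    = 4.1 · 0.94373 − 2.576
    = 3.8693 − 2.576 = 1.2933 → 1.29
Power = Φ(1.29) = 0.901.

Power ≈ 0.901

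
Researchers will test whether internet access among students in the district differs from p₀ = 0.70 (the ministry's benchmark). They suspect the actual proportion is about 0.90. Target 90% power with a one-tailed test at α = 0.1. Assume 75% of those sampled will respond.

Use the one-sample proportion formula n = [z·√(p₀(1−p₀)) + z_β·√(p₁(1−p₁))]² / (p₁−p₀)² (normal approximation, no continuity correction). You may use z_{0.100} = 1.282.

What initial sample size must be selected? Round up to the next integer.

n = 32

n = [z_α·√(p₀q₀) + z_β·√(p₁q₁)]² / (p₁ − p₀)²
  = [1.282·√(0.70·0.30) + 1.282·√(0.90·0.10)]² / (0.20)²
  = [1.282·0.4583 + 1.282·0.3000]² / 0.0400
  = [0.9721]² / 0.0400
  = 23.62
Adjust for 75% response: 23.62 / 0.75 = 31.50.
Round up → n = 32.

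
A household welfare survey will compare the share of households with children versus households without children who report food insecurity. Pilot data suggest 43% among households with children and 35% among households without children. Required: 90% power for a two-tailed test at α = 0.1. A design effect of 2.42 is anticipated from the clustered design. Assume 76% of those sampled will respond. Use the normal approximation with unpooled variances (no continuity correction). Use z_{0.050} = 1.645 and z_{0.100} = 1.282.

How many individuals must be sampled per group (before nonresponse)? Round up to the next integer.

n = (z_{α/2} + z_β)² · [p₁(1−p₁) + p₂(1−p₂)] / (p₁ − p₂)²
  = (1.645 + 1.282)² · (0.43·0.57 + 0.35·0.65) / (0.08)²
  = (2.927)² · (0.2451 + 0.2275) / 0.0064
  = 8.5673 · 0.4726 / 0.0064
  = 632.64
Design effect: 2.42 × 632.64 = 1531.00.
Adjust for 76% response: 1531.00 / 0.76 = 2014.47.
Round up → n = 2015 per group.

n = 2015 per group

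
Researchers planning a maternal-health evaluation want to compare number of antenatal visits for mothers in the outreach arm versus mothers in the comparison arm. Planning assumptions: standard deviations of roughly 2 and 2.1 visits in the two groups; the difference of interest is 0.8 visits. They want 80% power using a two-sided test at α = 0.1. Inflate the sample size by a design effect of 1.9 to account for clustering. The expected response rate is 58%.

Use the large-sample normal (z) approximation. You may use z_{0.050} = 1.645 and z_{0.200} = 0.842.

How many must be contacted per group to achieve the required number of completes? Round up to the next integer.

n = (z_{α/2} + z_β)² · (σ₁² + σ₂²) / δ²
  = (1.645 + 0.842)² · (2² + 2.1² = 8.41) / 0.8²
  = 6.1852 · 8.41 / 0.64
  = 81.28
Design effect: 1.9 × 81.28 = 154.43.
Adjust for 58% response: 154.43 / 0.58 = 266.25.
Round up → n = 267 per group.

n = 267 per group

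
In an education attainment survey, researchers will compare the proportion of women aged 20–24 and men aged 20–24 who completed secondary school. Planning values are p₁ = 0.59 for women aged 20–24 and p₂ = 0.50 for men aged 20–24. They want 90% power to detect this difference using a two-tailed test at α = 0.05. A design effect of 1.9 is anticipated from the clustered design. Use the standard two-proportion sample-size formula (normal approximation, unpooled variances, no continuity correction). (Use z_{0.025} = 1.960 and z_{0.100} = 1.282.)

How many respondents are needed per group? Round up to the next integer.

n = 1213 per group

n = (z_{α/2} + z_β)² · [p₁(1−p₁) + p₂(1−p₂)] / (p₁ − p₂)²
  = (1.960 + 1.282)² · (0.59·0.41 + 0.50·0.50) / (0.09)²
  = (3.242)² · (0.2419 + 0.2500) / 0.0081
  = 10.5106 · 0.4919 / 0.0081
  = 638.29
Design effect: 1.9 × 638.29 = 1212.75.
Round up → n = 1213 per group.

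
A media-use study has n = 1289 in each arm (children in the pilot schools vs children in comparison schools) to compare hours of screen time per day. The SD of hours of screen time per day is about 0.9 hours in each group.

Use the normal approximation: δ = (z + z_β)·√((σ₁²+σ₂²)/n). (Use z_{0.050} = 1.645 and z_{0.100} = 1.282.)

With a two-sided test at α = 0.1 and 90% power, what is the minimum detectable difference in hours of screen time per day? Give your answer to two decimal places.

δ = (z_{α/2} + z_β) · √((σ₁²+σ₂²)/n)
  = (1.645 + 1.282) · √(1.62/1289)
  = 2.927 · √0.00126
  = 2.927 · 0.0355
  = 0.1038

Minimum detectable difference ≈ 0.10 hours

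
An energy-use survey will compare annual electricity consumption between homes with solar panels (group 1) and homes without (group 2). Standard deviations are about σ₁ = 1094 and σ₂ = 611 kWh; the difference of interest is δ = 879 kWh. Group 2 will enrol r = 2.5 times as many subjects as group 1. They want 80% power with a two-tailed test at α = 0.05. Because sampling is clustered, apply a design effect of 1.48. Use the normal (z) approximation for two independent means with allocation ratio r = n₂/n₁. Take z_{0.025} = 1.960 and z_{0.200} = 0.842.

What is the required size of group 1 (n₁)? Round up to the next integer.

n₁ = (z_{α/2} + z_β)² · (σ₁² + σ₂²/r) / δ²
   = (1.960 + 0.842)² · (1094² + 611²/2.5) / 879²
   = 7.8512 · (1196836 + 149328.4) / 772641
   = 7.8512 · 1346164.4 / 772641
   = 13.68
Design effect: 1.48 × 13.68 = 20.25.
Round up → n₁ = 21; n₂ = r·n₁ = 2.5 × 21 = 53.

n₁ = 21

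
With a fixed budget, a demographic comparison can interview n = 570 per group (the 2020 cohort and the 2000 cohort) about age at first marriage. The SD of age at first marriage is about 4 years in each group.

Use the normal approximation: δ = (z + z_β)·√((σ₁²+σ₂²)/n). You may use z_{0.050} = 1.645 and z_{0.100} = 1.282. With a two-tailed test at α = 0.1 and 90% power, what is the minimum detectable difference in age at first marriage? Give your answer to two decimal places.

δ = (z_{α/2} + z_β) · √((σ₁²+σ₂²)/n)
  = (1.645 + 1.282) · √(32/570)
  = 2.927 · √0.05614
  = 2.927 · 0.2369
  = 0.6935

Minimum detectable difference ≈ 0.69 years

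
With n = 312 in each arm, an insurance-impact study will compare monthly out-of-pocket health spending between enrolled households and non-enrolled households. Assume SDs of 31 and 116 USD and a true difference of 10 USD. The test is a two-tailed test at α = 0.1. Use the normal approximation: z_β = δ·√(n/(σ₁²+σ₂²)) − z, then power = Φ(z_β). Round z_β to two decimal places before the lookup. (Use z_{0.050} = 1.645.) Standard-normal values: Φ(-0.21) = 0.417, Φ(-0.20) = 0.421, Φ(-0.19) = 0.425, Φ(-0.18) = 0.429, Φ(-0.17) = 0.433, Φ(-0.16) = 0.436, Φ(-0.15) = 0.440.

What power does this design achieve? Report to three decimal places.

Power ≈ 0.433

z_β = δ·√(n/(σ₁²+σ₂²)) − z_{α/2}
    = 10 · √(312/14417) − 1.645
    = 10 · 0.14711 − 1.645
    = 1.4711 − 1.645 = -0.1739 → -0.17
Power = Φ(-0.17) = 0.433.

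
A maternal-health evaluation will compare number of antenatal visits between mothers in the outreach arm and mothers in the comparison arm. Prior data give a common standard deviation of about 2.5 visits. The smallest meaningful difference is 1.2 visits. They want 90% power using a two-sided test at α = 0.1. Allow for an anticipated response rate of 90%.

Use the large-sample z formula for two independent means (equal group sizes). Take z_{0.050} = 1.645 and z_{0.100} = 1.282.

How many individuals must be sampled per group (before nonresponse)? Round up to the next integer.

n = (z_{α/2} + z_β)² · (σ₁² + σ₂²) / δ²
  = (1.645 + 1.282)² · (2·2.5² = 12.5) / 1.2²
  = 8.5673 · 12.5 / 1.44
  = 74.37
Adjust for 90% response: 74.37 / 0.90 = 82.63.
Round up → n = 83 per group.

n = 83 per group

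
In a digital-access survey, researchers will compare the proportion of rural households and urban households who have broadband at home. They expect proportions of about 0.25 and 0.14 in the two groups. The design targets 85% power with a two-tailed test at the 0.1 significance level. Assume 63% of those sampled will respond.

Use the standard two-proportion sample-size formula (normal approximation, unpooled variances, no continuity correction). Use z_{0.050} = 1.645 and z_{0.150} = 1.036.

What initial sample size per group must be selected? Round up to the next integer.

n = 291 per group

n = (z_{α/2} + z_β)² · [p₁(1−p₁) + p₂(1−p₂)] / (p₁ − p₂)²
  = (1.645 + 1.036)² · (0.25·0.75 + 0.14·0.86) / (0.11)²
  = (2.681)² · (0.1875 + 0.1204) / 0.0121
  = 7.1878 · 0.3079 / 0.0121
  = 182.90
Adjust for 63% response: 182.90 / 0.63 = 290.32.
Round up → n = 291 per group.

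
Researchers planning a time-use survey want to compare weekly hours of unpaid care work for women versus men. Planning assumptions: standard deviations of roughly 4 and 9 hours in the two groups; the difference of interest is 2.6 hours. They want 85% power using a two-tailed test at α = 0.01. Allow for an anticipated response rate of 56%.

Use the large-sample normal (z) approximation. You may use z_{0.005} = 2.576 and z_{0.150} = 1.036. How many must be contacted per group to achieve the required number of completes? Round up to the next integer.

n = 335 per group

n = (z_{α/2} + z_β)² · (σ₁² + σ₂²) / δ²
  = (2.576 + 1.036)² · (4² + 9² = 97) / 2.6²
  = 13.0465 · 97 / 6.76
  = 187.21
Adjust for 56% response: 187.21 / 0.56 = 334.30.
Round up → n = 335 per group.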